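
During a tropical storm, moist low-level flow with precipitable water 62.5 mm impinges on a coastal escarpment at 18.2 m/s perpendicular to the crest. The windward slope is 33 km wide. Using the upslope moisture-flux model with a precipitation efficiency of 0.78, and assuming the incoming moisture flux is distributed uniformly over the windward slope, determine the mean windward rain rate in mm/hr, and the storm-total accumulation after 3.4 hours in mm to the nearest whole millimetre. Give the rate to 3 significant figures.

R ≈ 96.8 mm/hr; total ≈ 329 mm

Incoming column moisture flux per unit ridge length: F = V × PW = 18.2 × 62.5 = 1137.5 mm·m/s.
Spread over the 33 km slope with efficiency ε = 0.78: R = ε·F/W = 0.78 × 1137.5 / 33000 m = 2.689e-02 mm/s.
R = 2.689e-02 × 3600 = 96.8 mm/hr.
Over 3.4 h: total = 96.8 × 3.4 = 329.12 ≈ 329 mm.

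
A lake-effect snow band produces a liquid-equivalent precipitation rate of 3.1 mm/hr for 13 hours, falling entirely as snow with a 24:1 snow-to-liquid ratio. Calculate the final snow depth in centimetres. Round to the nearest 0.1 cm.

snow depth ≈ 96.7 cm

Liquid-equivalent depth = 3.1 × 13 = 40.3 mm.
Snow depth = 40.3 mm × 24 = 967.2 mm = 96.7 cm.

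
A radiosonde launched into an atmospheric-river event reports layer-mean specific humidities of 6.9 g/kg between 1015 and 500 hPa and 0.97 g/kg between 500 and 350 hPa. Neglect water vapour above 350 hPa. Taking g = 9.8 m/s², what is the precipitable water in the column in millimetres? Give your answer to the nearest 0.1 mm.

PW ≈ 37.7 mm

Precipitable water is the column-integrated vapour mass per unit area: PW = (1/g) Σ q̄ Δp, with q in kg/kg and Δp in Pa (1 kg/m² of water = 1 mm).
Layer 1015–500 hPa: Δp = 515 hPa = 51500 Pa, q̄ = 0.0069 kg/kg → 0.0069 × 51500 / 9.8 = 36.26 mm
Layer 500–350 hPa: Δp = 150 hPa = 15000 Pa, q̄ = 0.00097 kg/kg → 0.00097 × 15000 / 9.8 = 1.48 mm
PW = 36.26 + 1.48 = 37.74 ≈ 37.7 mm.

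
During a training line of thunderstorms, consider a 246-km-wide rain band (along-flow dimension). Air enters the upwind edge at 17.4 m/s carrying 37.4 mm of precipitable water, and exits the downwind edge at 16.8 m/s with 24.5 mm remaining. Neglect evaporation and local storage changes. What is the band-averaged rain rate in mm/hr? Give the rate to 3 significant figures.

Column moisture flux per unit crosswind length is F = V × PW.
Inflow: F_in = 17.4 × 37.4 = 650.76 mm·m/s
Outflow: F_out = 16.8 × 24.5 = 411.6 mm·m/s
Steady-state rate R = (F_in − F_out)/L = (650.76 − 411.6) / 246000 m = 9.722e-04 mm/s.
R = 9.722e-04 × 3600 = 3.50 mm/hr.

R ≈ 3.50 mm/hr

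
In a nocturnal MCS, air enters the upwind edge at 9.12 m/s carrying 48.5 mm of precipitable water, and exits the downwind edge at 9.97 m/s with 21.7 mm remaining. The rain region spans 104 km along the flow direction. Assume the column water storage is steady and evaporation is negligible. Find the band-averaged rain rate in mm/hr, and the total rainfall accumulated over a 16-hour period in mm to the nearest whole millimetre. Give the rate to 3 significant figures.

R ≈ 7.82 mm/hr; total ≈ 125 mm

Column moisture flux per unit crosswind length is F = V × PW.
Inflow: F_in = 9.12 × 48.5 = 442.32 mm·m/s
Outflow: F_out = 9.97 × 21.7 = 216.349 mm·m/s
Steady-state rate R = (F_in − F_out)/L = (442.32 − 216.349) / 104000 m = 2.173e-03 mm/s.
R = 2.173e-03 × 3600 = 7.82 mm/hr.
Over 16 h: total = 7.82 × 16 = 125.12 ≈ 125 mm.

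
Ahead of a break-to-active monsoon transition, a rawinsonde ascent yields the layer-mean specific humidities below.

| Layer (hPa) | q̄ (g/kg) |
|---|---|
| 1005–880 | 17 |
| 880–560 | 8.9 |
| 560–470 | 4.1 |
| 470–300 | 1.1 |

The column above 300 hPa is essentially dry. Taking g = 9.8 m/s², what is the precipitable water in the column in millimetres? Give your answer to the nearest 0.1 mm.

PW ≈ 56.4 mm

Precipitable water is the column-integrated vapour mass per unit area: PW = (1/g) Σ q̄ Δp, with q in kg/kg and Δp in Pa (1 kg/m² of water = 1 mm).
Layer 1005–880 hPa: Δp = 125 hPa = 12500 Pa, q̄ = 0.017 kg/kg → 0.017 × 12500 / 9.8 = 21.68 mm
Layer 880–560 hPa: Δp = 320 hPa = 32000 Pa, q̄ = 0.0089 kg/kg → 0.0089 × 32000 / 9.8 = 29.06 mm
Layer 560–470 hPa: Δp = 90 hPa = 9000 Pa, q̄ = 0.0041 kg/kg → 0.0041 × 9000 / 9.8 = 3.77 mm
Layer 470–300 hPa: Δp = 170 hPa = 17000 Pa, q̄ = 0.0011 kg/kg → 0.0011 × 17000 / 9.8 = 1.91 mm
PW = 21.68 + 29.06 + 3.77 + 1.91 = 56.42 ≈ 56.4 mm.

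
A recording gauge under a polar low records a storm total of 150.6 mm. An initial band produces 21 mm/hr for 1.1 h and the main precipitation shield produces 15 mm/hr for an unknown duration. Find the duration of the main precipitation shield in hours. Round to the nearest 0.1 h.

Known phases: 21 × 1.1 = 23.1 mm.
Remaining depth = 150.6 − 23.1 = 127.5 mm.
Duration = 127.5 / 15 = 8.5 h.

duration ≈ 8.5 h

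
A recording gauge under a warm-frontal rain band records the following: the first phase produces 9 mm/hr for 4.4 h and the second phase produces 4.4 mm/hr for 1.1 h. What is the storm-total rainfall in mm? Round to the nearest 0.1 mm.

total ≈ 44.4 mm

Total = Σ Rᵢ Δtᵢ = 9 × 4.4 + 4.4 × 1.1
      = 39.6 + 4.84 = 44.4 mm.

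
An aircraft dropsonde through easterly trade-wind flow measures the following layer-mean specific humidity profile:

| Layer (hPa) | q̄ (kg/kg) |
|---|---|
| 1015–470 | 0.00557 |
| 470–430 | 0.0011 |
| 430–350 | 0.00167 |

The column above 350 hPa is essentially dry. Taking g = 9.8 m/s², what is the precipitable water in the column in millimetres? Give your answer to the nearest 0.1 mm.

Precipitable water is the column-integrated vapour mass per unit area: PW = (1/g) Σ q̄ Δp, with q in kg/kg and Δp in Pa (1 kg/m² of water = 1 mm).
Layer 1015–470 hPa: Δp = 545 hPa = 54500 Pa, q̄ = 0.00557 kg/kg → 0.00557 × 54500 / 9.8 = 30.98 mm
Layer 470–430 hPa: Δp = 40 hPa = 4000 Pa, q̄ = 0.0011 kg/kg → 0.0011 × 4000 / 9.8 = 0.45 mm
Layer 430–350 hPa: Δp = 80 hPa = 8000 Pa, q̄ = 0.00167 kg/kg → 0.00167 × 8000 / 9.8 = 1.36 mm
PW = 30.98 + 0.45 + 1.36 = 32.79 ≈ 32.8 mm.

PW ≈ 32.8 mm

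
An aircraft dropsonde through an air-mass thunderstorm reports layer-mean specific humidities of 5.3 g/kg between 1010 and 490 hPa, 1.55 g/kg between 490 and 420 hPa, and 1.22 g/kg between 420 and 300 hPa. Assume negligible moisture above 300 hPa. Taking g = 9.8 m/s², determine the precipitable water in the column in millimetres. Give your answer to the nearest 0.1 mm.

PW ≈ 30.7 mm

Precipitable water is the column-integrated vapour mass per unit area: PW = (1/g) Σ q̄ Δp, with q in kg/kg and Δp in Pa (1 kg/m² of water = 1 mm).
Layer 1010–490 hPa: Δp = 520 hPa = 52000 Pa, q̄ = 0.0053 kg/kg → 0.0053 × 52000 / 9.8 = 28.12 mm
Layer 490–420 hPa: Δp = 70 hPa = 7000 Pa, q̄ = 0.00155 kg/kg → 0.00155 × 7000 / 9.8 = 1.11 mm
Layer 420–300 hPa: Δp = 120 hPa = 12000 Pa, q̄ = 0.00122 kg/kg → 0.00122 × 12000 / 9.8 = 1.49 mm
PW = 28.12 + 1.11 + 1.49 = 30.72 ≈ 30.7 mm.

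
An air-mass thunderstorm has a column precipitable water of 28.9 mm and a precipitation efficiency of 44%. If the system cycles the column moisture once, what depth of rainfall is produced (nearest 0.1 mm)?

rainfall ≈ 12.7 mm

Rainfall = ε × PW = 0.44 × 28.9 = 12.7 mm.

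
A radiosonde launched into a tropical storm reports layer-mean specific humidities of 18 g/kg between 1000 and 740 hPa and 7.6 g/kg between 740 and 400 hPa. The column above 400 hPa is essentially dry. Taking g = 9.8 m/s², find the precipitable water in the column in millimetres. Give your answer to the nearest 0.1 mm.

Precipitable water is the column-integrated vapour mass per unit area: PW = (1/g) Σ q̄ Δp, with q in kg/kg and Δp in Pa (1 kg/m² of water = 1 mm).
Layer 1000–740 hPa: Δp = 260 hPa = 26000 Pa, q̄ = 0.018 kg/kg → 0.018 × 26000 / 9.8 = 47.76 mm
Layer 740–400 hPa: Δp = 340 hPa = 34000 Pa, q̄ = 0.0076 kg/kg → 0.0076 × 34000 / 9.8 = 26.37 mm
PW = 47.76 + 26.37 = 74.13 ≈ 74.1 mm.

PW ≈ 74.1 mm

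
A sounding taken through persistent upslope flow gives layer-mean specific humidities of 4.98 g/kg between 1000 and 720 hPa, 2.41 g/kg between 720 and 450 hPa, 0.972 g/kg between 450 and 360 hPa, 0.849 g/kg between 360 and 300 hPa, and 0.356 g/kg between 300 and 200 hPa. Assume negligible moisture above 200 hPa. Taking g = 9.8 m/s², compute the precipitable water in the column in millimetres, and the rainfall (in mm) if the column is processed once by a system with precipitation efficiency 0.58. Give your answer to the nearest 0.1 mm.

Precipitable water is the column-integrated vapour mass per unit area: PW = (1/g) Σ q̄ Δp, with q in kg/kg and Δp in Pa (1 kg/m² of water = 1 mm).
Layer 1000–720 hPa: Δp = 280 hPa = 28000 Pa, q̄ = 0.00498 kg/kg → 0.00498 × 28000 / 9.8 = 14.23 mm
Layer 720–450 hPa: Δp = 270 hPa = 27000 Pa, q̄ = 0.00241 kg/kg → 0.00241 × 27000 / 9.8 = 6.64 mm
Layer 450–360 hPa: Δp = 90 hPa = 9000 Pa, q̄ = 0.000972 kg/kg → 0.000972 × 9000 / 9.8 = 0.89 mm
Layer 360–300 hPa: Δp = 60 hPa = 6000 Pa, q̄ = 0.000849 kg/kg → 0.000849 × 6000 / 9.8 = 0.52 mm
Layer 300–200 hPa: Δp = 100 hPa = 10000 Pa, q̄ = 0.000356 kg/kg → 0.000356 × 10000 / 9.8 = 0.36 mm
PW = 14.23 + 6.64 + 0.89 + 0.52 + 0.36 = 22.64 ≈ 22.6 mm.
Rainfall = ε × PW = 0.58 × 22.6 = 13.1 mm.

PW ≈ 22.6 mm; rainfall ≈ 13.1 mm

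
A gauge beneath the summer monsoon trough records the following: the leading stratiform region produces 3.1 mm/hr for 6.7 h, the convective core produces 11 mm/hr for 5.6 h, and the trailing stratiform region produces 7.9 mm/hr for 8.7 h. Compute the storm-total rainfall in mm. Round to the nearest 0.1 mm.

total ≈ 151.1 mm

Total = Σ Rᵢ Δtᵢ = 3.1 × 6.7 + 11 × 5.6 + 7.9 × 8.7
      = 20.77 + 61.6 + 68.73 = 151.1 mm.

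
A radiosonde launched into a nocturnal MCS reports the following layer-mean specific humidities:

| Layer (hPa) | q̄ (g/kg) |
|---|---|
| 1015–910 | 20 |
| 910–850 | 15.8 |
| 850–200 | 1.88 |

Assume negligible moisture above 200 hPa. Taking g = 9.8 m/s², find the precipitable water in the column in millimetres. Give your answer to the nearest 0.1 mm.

Precipitable water is the column-integrated vapour mass per unit area: PW = (1/g) Σ q̄ Δp, with q in kg/kg and Δp in Pa (1 kg/m² of water = 1 mm).
Layer 1015–910 hPa: Δp = 105 hPa = 10500 Pa, q̄ = 0.02 kg/kg → 0.02 × 10500 / 9.8 = 21.43 mm
Layer 910–850 hPa: Δp = 60 hPa = 6000 Pa, q̄ = 0.0158 kg/kg → 0.0158 × 6000 / 9.8 = 9.67 mm
Layer 850–200 hPa: Δp = 650 hPa = 65000 Pa, q̄ = 0.00188 kg/kg → 0.00188 × 65000 / 9.8 = 12.47 mm
PW = 21.43 + 9.67 + 12.47 = 43.57 ≈ 43.6 mm.

PW ≈ 43.6 mm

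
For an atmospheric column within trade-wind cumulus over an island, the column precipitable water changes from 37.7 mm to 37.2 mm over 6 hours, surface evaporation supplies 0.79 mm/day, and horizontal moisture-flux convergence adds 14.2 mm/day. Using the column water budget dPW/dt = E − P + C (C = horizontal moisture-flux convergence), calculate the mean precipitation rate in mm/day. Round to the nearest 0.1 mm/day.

P ≈ 17.0 mm/day

dPW/dt = (37.2 − 37.7) mm / (6/24 day) = -2.000 mm/day.
P = E + C − dPW/dt = 0.79 + (14.2) − (-2.000) = 17.0 mm/day.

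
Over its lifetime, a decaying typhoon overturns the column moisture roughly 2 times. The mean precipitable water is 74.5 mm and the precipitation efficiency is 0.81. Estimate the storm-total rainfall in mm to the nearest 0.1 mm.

Each cycle deposits ε × PW = 0.81 × 74.5 = 60.345 mm.
Over 2 cycles: 2 × 60.345 = 120.7 mm.

rainfall ≈ 120.7 mm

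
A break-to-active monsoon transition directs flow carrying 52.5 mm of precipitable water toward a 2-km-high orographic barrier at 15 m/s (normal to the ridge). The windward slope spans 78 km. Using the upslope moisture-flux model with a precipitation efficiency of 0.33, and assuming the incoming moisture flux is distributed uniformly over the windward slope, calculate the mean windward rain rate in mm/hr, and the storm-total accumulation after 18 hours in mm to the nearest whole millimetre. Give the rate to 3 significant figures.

R ≈ 12.0 mm/hr; total ≈ 216 mm

Incoming column moisture flux per unit ridge length: F = V × PW = 15 × 52.5 = 787.5 mm·m/s.
Spread over the 78 km slope with efficiency ε = 0.33: R = ε·F/W = 0.33 × 787.5 / 78000 m = 3.332e-03 mm/s.
R = 3.332e-03 × 3600 = 12.0 mm/hr.
Over 18 h: total = 12.0 × 18 = 216 mm.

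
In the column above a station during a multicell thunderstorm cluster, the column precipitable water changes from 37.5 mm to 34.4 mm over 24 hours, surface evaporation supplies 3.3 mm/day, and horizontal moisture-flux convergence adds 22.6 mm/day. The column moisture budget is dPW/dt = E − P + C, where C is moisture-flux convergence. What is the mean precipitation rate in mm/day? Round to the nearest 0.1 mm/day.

P ≈ 29.0 mm/day

dPW/dt = (34.4 − 37.5) mm / (24/24 day) = -3.100 mm/day.
P = E + C − dPW/dt = 3.3 + (22.6) − (-3.100) = 29.0 mm/day.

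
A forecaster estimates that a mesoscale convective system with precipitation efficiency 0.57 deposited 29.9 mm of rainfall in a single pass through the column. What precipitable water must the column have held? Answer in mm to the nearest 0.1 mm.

PW ≈ 52.5 mm

PW = rainfall / ε = 29.9 / 0.57 = 52.5 mm.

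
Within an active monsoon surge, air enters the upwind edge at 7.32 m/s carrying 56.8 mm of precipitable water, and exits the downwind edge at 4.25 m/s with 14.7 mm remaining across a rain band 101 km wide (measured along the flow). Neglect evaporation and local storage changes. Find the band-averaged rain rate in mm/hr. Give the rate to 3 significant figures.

R ≈ 12.6 mm/hr

Column moisture flux per unit crosswind length is F = V × PW.
Inflow: F_in = 7.32 × 56.8 = 415.776 mm·m/s
Outflow: F_out = 4.25 × 14.7 = 62.475 mm·m/s
Steady-state rate R = (F_in − F_out)/L = (415.776 − 62.475) / 101000 m = 3.498e-03 mm/s.
R = 3.498e-03 × 3600 = 12.6 mm/hr.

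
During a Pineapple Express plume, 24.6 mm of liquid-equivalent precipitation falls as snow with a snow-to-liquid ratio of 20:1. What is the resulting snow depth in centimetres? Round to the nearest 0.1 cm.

Snow depth = liquid × ratio = 24.6 mm × 20 = 492 mm = 49.2 cm.

snow depth ≈ 49.2 cm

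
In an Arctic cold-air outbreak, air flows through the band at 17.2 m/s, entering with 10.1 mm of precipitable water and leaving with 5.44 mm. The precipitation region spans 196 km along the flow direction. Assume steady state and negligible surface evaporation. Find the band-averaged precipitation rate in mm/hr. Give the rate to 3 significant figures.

R ≈ 1.47 mm/hr

Column moisture flux per unit crosswind length is F = V × PW.
Inflow: F_in = 17.2 × 10.1 = 173.72 mm·m/s
Outflow: F_out = 17.2 × 5.44 = 93.568 mm·m/s
Steady-state rate R = (F_in − F_out)/L = (173.72 − 93.568) / 196000 m = 4.089e-04 mm/s.
R = 4.089e-04 × 3600 = 1.47 mm/hr.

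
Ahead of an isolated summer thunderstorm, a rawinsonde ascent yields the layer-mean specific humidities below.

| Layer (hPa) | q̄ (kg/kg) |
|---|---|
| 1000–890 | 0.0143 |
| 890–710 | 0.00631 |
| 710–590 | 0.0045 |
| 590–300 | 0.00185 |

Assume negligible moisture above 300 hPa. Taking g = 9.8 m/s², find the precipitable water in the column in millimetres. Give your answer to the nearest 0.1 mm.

Precipitable water is the column-integrated vapour mass per unit area: PW = (1/g) Σ q̄ Δp, with q in kg/kg and Δp in Pa (1 kg/m² of water = 1 mm).
Layer 1000–890 hPa: Δp = 110 hPa = 11000 Pa, q̄ = 0.0143 kg/kg → 0.0143 × 11000 / 9.8 = 16.05 mm
Layer 890–710 hPa: Δp = 180 hPa = 18000 Pa, q̄ = 0.00631 kg/kg → 0.00631 × 18000 / 9.8 = 11.59 mm
Layer 710–590 hPa: Δp = 120 hPa = 12000 Pa, q̄ = 0.0045 kg/kg → 0.0045 × 12000 / 9.8 = 5.51 mm
Layer 590–300 hPa: Δp = 290 hPa = 29000 Pa, q̄ = 0.00185 kg/kg → 0.00185 × 29000 / 9.8 = 5.47 mm
PW = 16.05 + 11.59 + 5.51 + 5.47 = 38.62 ≈ 38.6 mm.

PW ≈ 38.6 mm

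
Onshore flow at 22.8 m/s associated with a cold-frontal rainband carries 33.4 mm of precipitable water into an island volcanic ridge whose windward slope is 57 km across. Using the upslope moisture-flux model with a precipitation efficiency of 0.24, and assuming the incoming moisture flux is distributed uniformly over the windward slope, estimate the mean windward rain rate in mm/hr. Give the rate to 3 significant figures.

R ≈ 11.5 mm/hr

Incoming column moisture flux per unit ridge length: F = V × PW = 22.8 × 33.4 = 761.52 mm·m/s.
Spread over the 57 km slope with efficiency ε = 0.24: R = ε·F/W = 0.24 × 761.52 / 57000 m = 3.206e-03 mm/s.
R = 3.206e-03 × 3600 = 11.5 mm/hr.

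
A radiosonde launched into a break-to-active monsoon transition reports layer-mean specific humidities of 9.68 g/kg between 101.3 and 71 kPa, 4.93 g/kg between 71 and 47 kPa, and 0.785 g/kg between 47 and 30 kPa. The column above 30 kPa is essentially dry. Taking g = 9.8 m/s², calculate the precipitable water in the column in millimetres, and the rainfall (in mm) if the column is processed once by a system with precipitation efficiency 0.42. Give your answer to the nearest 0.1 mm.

PW ≈ 43.4 mm; rainfall ≈ 18.2 mm

Precipitable water is the column-integrated vapour mass per unit area: PW = (1/g) Σ q̄ Δp, with q in kg/kg and Δp in Pa (1 kg/m² of water = 1 mm).
Layer 101.3–71 kPa: Δp = 303 hPa = 30300 Pa, q̄ = 0.00968 kg/kg → 0.00968 × 30300 / 9.8 = 29.93 mm
Layer 71–47 kPa: Δp = 240 hPa = 24000 Pa, q̄ = 0.00493 kg/kg → 0.00493 × 24000 / 9.8 = 12.07 mm
Layer 47–30 kPa: Δp = 170 hPa = 17000 Pa, q̄ = 0.000785 kg/kg → 0.000785 × 17000 / 9.8 = 1.36 mm
PW = 29.93 + 12.07 + 1.36 = 43.36 ≈ 43.4 mm.
Rainfall = ε × PW = 0.42 × 43.4 = 18.2 mm.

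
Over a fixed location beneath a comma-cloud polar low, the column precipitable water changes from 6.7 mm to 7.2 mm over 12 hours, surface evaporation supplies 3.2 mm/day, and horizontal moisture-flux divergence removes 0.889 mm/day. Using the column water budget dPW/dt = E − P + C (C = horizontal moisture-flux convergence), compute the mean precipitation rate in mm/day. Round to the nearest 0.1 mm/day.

dPW/dt = (7.2 − 6.7) mm / (12/24 day) = +1.000 mm/day.
P = E + C − dPW/dt = 3.2 + (-0.889) − (+1.000) = 1.3 mm/day.

P ≈ 1.3 mm/day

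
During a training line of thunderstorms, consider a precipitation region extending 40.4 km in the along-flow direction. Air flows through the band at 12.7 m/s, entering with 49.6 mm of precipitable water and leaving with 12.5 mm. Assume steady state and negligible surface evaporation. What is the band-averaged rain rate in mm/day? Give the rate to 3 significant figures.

R ≈ 1010 mm/day

Column moisture flux per unit crosswind length is F = V × PW.
Inflow: F_in = 12.7 × 49.6 = 629.92 mm·m/s
Outflow: F_out = 12.7 × 12.5 = 158.75 mm·m/s
Steady-state rate R = (F_in − F_out)/L = (629.92 − 158.75) / 40400 m = 1.166e-02 mm/s.
R = 1.166e-02 × 3600 × 24 = 1010 mm/day.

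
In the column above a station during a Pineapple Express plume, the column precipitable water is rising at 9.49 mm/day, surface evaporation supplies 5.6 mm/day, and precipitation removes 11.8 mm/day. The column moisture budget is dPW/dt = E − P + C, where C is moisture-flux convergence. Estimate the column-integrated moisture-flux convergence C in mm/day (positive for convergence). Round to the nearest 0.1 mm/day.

C ≈ 15.7 mm/day

dPW/dt = +9.49 mm/day.
C = dPW/dt − E + P = (+9.49) − 5.6 + 11.8 = 15.7 mm/day.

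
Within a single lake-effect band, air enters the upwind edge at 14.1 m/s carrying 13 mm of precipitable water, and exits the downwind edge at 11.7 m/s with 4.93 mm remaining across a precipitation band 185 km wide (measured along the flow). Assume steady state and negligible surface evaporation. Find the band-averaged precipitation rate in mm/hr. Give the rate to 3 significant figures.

R ≈ 2.44 mm/hr

Column moisture flux per unit crosswind length is F = V × PW.
Inflow: F_in = 14.1 × 13 = 183.3 mm·m/s
Outflow: F_out = 11.7 × 4.93 = 57.681 mm·m/s
Steady-state rate R = (F_in − F_out)/L = (183.3 − 57.681) / 185000 m = 6.790e-04 mm/s.
R = 6.790e-04 × 3600 = 2.44 mm/hr.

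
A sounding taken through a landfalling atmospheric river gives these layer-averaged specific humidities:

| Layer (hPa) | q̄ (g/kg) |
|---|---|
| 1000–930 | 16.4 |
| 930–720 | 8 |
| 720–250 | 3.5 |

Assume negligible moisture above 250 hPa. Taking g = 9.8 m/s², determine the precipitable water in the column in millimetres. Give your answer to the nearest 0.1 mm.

Precipitable water is the column-integrated vapour mass per unit area: PW = (1/g) Σ q̄ Δp, with q in kg/kg and Δp in Pa (1 kg/m² of water = 1 mm).
Layer 1000–930 hPa: Δp = 70 hPa = 7000 Pa, q̄ = 0.0164 kg/kg → 0.0164 × 7000 / 9.8 = 11.71 mm
Layer 930–720 hPa: Δp = 210 hPa = 21000 Pa, q̄ = 0.008 kg/kg → 0.008 × 21000 / 9.8 = 17.14 mm
Layer 720–250 hPa: Δp = 470 hPa = 47000 Pa, q̄ = 0.0035 kg/kg → 0.0035 × 47000 / 9.8 = 16.79 mm
PW = 11.71 + 17.14 + 16.79 = 45.64 ≈ 45.6 mm.

PW ≈ 45.6 mm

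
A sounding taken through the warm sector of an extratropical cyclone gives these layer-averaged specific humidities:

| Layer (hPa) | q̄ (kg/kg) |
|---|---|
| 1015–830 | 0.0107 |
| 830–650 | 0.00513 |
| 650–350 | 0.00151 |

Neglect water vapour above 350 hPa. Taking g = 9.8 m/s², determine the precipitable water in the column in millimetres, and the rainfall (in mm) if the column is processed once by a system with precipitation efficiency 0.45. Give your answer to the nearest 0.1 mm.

PW ≈ 34.2 mm; rainfall ≈ 15.4 mm

Precipitable water is the column-integrated vapour mass per unit area: PW = (1/g) Σ q̄ Δp, with q in kg/kg and Δp in Pa (1 kg/m² of water = 1 mm).
Layer 1015–830 hPa: Δp = 185 hPa = 18500 Pa, q̄ = 0.0107 kg/kg → 0.0107 × 18500 / 9.8 = 20.20 mm
Layer 830–650 hPa: Δp = 180 hPa = 18000 Pa, q̄ = 0.00513 kg/kg → 0.00513 × 18000 / 9.8 = 9.42 mm
Layer 650–350 hPa: Δp = 300 hPa = 30000 Pa, q̄ = 0.00151 kg/kg → 0.00151 × 30000 / 9.8 = 4.62 mm
PW = 20.20 + 9.42 + 4.62 = 34.24 ≈ 34.2 mm.
Rainfall = ε × PW = 0.45 × 34.2 = 15.4 mm.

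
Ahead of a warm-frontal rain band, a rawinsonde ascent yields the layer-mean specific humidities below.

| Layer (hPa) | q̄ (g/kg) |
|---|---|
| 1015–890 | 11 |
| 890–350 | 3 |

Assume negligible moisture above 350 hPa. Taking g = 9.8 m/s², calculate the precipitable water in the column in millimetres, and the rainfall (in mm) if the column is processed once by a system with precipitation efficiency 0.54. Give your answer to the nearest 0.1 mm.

PW ≈ 30.6 mm; rainfall ≈ 16.5 mm

Precipitable water is the column-integrated vapour mass per unit area: PW = (1/g) Σ q̄ Δp, with q in kg/kg and Δp in Pa (1 kg/m² of water = 1 mm).
Layer 1015–890 hPa: Δp = 125 hPa = 12500 Pa, q̄ = 0.011 kg/kg → 0.011 × 12500 / 9.8 = 14.03 mm
Layer 890–350 hPa: Δp = 540 hPa = 54000 Pa, q̄ = 0.003 kg/kg → 0.003 × 54000 / 9.8 = 16.53 mm
PW = 14.03 + 16.53 = 30.56 ≈ 30.6 mm.
Rainfall = ε × PW = 0.54 × 30.6 = 16.5 mm.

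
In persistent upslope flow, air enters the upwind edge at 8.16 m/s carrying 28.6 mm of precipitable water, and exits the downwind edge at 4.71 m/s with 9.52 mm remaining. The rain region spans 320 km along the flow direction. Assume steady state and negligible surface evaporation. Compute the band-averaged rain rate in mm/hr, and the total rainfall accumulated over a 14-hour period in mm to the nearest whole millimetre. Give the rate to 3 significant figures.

R ≈ 2.12 mm/hr; total ≈ 30 mm

Column moisture flux per unit crosswind length is F = V × PW.
Inflow: F_in = 8.16 × 28.6 = 233.376 mm·m/s
Outflow: F_out = 4.71 × 9.52 = 44.8392 mm·m/s
Steady-state rate R = (F_in − F_out)/L = (233.376 − 44.8392) / 320000 m = 5.892e-04 mm/s.
R = 5.892e-04 × 3600 = 2.12 mm/hr.
Over 14 h: total = 2.12 × 14 = 29.68 ≈ 30 mm.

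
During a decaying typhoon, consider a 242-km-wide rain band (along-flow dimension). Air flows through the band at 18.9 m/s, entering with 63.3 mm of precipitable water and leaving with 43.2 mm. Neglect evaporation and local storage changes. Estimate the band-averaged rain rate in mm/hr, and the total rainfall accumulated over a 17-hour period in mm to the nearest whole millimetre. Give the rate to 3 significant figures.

R ≈ 5.65 mm/hr; total ≈ 96 mm

Column moisture flux per unit crosswind length is F = V × PW.
Inflow: F_in = 18.9 × 63.3 = 1196.37 mm·m/s
Outflow: F_out = 18.9 × 43.2 = 816.48 mm·m/s
Steady-state rate R = (F_in − F_out)/L = (1196.37 − 816.48) / 242000 m = 1.570e-03 mm/s.
R = 1.570e-03 × 3600 = 5.65 mm/hr.
Over 17 h: total = 5.65 × 17 = 96.05 ≈ 96 mm.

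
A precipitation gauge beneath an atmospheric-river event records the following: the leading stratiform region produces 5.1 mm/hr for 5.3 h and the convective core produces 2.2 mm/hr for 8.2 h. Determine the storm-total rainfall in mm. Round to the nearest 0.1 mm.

total ≈ 45.1 mm

Total = Σ Rᵢ Δtᵢ = 5.1 × 5.3 + 2.2 × 8.2
      = 27.03 + 18.04 = 45.1 mm.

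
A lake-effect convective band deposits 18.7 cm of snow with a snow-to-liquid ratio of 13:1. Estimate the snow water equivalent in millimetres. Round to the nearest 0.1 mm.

SWE = snow depth / ratio = 18.7 cm / 13 = 1.438 cm = 14.4 mm.

SWE ≈ 14.4 mm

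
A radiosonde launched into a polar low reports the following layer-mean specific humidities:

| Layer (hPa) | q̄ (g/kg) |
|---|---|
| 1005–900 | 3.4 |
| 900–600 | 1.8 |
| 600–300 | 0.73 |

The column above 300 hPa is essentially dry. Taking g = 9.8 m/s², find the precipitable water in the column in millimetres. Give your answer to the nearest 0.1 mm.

Precipitable water is the column-integrated vapour mass per unit area: PW = (1/g) Σ q̄ Δp, with q in kg/kg and Δp in Pa (1 kg/m² of water = 1 mm).
Layer 1005–900 hPa: Δp = 105 hPa = 10500 Pa, q̄ = 0.0034 kg/kg → 0.0034 × 10500 / 9.8 = 3.64 mm
Layer 900–600 hPa: Δp = 300 hPa = 30000 Pa, q̄ = 0.0018 kg/kg → 0.0018 × 30000 / 9.8 = 5.51 mm
Layer 600–300 hPa: Δp = 300 hPa = 30000 Pa, q̄ = 0.00073 kg/kg → 0.00073 × 30000 / 9.8 = 2.23 mm
PW = 3.64 + 5.51 + 2.23 = 11.38 ≈ 11.4 mm.

PW ≈ 11.4 mm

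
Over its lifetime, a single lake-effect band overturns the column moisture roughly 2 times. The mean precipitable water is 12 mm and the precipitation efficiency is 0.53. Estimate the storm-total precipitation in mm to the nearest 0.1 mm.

precipitation ≈ 12.7 mm

Each cycle deposits ε × PW = 0.53 × 12 = 6.36 mm.
Over 2 cycles: 2 × 6.36 = 12.7 mm.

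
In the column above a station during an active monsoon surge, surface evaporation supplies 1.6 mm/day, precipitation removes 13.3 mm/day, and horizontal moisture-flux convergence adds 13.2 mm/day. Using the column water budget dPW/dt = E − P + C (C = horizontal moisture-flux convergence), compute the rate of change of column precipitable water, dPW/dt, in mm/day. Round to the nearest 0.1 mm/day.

dPW/dt ≈ 1.5 mm/day

dPW/dt = E − P + C = 1.6 − 13.3 + (13.2) = 1.5 mm/day.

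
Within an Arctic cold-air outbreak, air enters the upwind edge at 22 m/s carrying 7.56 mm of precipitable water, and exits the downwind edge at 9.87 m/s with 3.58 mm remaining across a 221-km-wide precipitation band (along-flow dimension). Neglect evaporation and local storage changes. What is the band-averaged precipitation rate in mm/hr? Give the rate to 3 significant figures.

Column moisture flux per unit crosswind length is F = V × PW.
Inflow: F_in = 22 × 7.56 = 166.32 mm·m/s
Outflow: F_out = 9.87 × 3.58 = 35.3346 mm·m/s
Steady-state rate R = (F_in − F_out)/L = (166.32 − 35.3346) / 221000 m = 5.927e-04 mm/s.
R = 5.927e-04 × 3600 = 2.13 mm/hr.

R ≈ 2.13 mm/hr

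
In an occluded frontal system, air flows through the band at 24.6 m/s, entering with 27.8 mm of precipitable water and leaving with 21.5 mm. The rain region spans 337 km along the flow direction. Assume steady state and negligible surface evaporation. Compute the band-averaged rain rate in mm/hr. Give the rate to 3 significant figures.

Column moisture flux per unit crosswind length is F = V × PW.
Inflow: F_in = 24.6 × 27.8 = 683.88 mm·m/s
Outflow: F_out = 24.6 × 21.5 = 528.9 mm·m/s
Steady-state rate R = (F_in − F_out)/L = (683.88 − 528.9) / 337000 m = 4.599e-04 mm/s.
R = 4.599e-04 × 3600 = 1.66 mm/hr.

R ≈ 1.66 mm/hr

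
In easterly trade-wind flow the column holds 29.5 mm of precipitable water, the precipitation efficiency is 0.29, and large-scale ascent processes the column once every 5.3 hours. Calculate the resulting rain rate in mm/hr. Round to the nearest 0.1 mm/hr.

Each overturning extracts ε × PW = 0.29 × 29.5 = 8.555 mm.
Rate = ε·PW / τ = 8.555 / 5.3 h = 1.6 mm/hr.

R ≈ 1.6 mm/hr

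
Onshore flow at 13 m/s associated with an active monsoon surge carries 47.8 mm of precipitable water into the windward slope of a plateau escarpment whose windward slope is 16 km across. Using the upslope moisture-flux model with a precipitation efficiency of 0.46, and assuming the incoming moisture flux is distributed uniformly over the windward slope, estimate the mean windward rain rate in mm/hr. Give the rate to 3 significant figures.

R ≈ 64.3 mm/hr

Incoming column moisture flux per unit ridge length: F = V × PW = 13 × 47.8 = 621.4 mm·m/s.
Spread over the 16 km slope with efficiency ε = 0.46: R = ε·F/W = 0.46 × 621.4 / 16000 m = 1.787e-02 mm/s.
R = 1.787e-02 × 3600 = 64.3 mm/hr.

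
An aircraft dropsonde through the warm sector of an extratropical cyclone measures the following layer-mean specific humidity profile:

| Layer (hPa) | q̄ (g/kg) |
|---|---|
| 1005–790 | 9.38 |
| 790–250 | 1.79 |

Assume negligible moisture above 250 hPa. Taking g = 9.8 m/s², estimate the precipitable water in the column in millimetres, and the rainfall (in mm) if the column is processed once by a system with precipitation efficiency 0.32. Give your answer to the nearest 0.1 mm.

Precipitable water is the column-integrated vapour mass per unit area: PW = (1/g) Σ q̄ Δp, with q in kg/kg and Δp in Pa (1 kg/m² of water = 1 mm).
Layer 1005–790 hPa: Δp = 215 hPa = 21500 Pa, q̄ = 0.00938 kg/kg → 0.00938 × 21500 / 9.8 = 20.58 mm
Layer 790–250 hPa: Δp = 540 hPa = 54000 Pa, q̄ = 0.00179 kg/kg → 0.00179 × 54000 / 9.8 = 9.86 mm
PW = 20.58 + 9.86 = 30.44 ≈ 30.4 mm.
Rainfall = ε × PW = 0.32 × 30.4 = 9.7 mm.

PW ≈ 30.4 mm; rainfall ≈ 9.7 mm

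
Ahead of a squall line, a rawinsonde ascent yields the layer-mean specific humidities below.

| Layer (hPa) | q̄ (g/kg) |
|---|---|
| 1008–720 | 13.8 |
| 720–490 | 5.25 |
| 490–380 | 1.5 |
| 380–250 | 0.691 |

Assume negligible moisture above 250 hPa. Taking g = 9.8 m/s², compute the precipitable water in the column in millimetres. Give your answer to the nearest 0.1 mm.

Precipitable water is the column-integrated vapour mass per unit area: PW = (1/g) Σ q̄ Δp, with q in kg/kg and Δp in Pa (1 kg/m² of water = 1 mm).
Layer 1008–720 hPa: Δp = 288 hPa = 28800 Pa, q̄ = 0.0138 kg/kg → 0.0138 × 28800 / 9.8 = 40.56 mm
Layer 720–490 hPa: Δp = 230 hPa = 23000 Pa, q̄ = 0.00525 kg/kg → 0.00525 × 23000 / 9.8 = 12.32 mm
Layer 490–380 hPa: Δp = 110 hPa = 11000 Pa, q̄ = 0.0015 kg/kg → 0.0015 × 11000 / 9.8 = 1.68 mm
Layer 380–250 hPa: Δp = 130 hPa = 13000 Pa, q̄ = 0.000691 kg/kg → 0.000691 × 13000 / 9.8 = 0.92 mm
PW = 40.56 + 12.32 + 1.68 + 0.92 = 55.48 ≈ 55.5 mm.

PW ≈ 55.5 mm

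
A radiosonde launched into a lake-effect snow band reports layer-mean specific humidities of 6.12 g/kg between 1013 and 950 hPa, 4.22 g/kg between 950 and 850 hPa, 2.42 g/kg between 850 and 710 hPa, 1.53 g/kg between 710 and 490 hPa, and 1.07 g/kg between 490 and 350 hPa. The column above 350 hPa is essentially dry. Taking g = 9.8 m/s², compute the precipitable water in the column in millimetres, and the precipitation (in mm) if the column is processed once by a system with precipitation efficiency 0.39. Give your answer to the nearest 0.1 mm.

Precipitable water is the column-integrated vapour mass per unit area: PW = (1/g) Σ q̄ Δp, with q in kg/kg and Δp in Pa (1 kg/m² of water = 1 mm).
Layer 1013–950 hPa: Δp = 63 hPa = 6300 Pa, q̄ = 0.00612 kg/kg → 0.00612 × 6300 / 9.8 = 3.93 mm
Layer 950–850 hPa: Δp = 100 hPa = 10000 Pa, q̄ = 0.00422 kg/kg → 0.00422 × 10000 / 9.8 = 4.31 mm
Layer 850–710 hPa: Δp = 140 hPa = 14000 Pa, q̄ = 0.00242 kg/kg → 0.00242 × 14000 / 9.8 = 3.46 mm
Layer 710–490 hPa: Δp = 220 hPa = 22000 Pa, q̄ = 0.00153 kg/kg → 0.00153 × 22000 / 9.8 = 3.43 mm
Layer 490–350 hPa: Δp = 140 hPa = 14000 Pa, q̄ = 0.00107 kg/kg → 0.00107 × 14000 / 9.8 = 1.53 mm
PW = 3.93 + 4.31 + 3.46 + 3.43 + 1.53 = 16.66 ≈ 16.7 mm.
Precipitation = ε × PW = 0.39 × 16.7 = 6.5 mm.

PW ≈ 16.7 mm; precipitation ≈ 6.5 mm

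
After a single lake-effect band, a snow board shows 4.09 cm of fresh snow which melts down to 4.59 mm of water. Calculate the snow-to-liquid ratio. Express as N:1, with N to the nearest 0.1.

Ratio = snow depth / SWE = 40.9 mm / 4.59 mm = 8.9, i.e. 8.9:1.

ratio ≈ 8.9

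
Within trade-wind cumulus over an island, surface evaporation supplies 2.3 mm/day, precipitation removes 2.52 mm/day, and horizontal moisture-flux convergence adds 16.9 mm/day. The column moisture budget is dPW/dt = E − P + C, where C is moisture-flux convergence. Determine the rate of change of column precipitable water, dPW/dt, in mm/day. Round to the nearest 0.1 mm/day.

dPW/dt ≈ 16.7 mm/day

dPW/dt = E − P + C = 2.3 − 2.52 + (16.9) = 16.7 mm/day.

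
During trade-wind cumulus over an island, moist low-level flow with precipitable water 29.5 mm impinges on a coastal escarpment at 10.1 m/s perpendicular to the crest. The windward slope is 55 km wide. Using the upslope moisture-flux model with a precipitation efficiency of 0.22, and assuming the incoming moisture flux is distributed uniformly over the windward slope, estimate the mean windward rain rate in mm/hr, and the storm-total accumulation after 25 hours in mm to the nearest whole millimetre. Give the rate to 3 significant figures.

Incoming column moisture flux per unit ridge length: F = V × PW = 10.1 × 29.5 = 297.95 mm·m/s.
Spread over the 55 km slope with efficiency ε = 0.22: R = ε·F/W = 0.22 × 297.95 / 55000 m = 1.192e-03 mm/s.
R = 1.192e-03 × 3600 = 4.29 mm/hr.
Over 25 h: total = 4.29 × 25 = 107.25 ≈ 107 mm.

R ≈ 4.29 mm/hr; total ≈ 107 mm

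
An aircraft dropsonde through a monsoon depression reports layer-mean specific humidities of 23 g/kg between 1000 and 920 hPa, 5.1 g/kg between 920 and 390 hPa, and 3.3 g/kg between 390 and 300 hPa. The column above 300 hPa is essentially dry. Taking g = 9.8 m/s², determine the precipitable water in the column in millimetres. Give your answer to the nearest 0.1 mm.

Precipitable water is the column-integrated vapour mass per unit area: PW = (1/g) Σ q̄ Δp, with q in kg/kg and Δp in Pa (1 kg/m² of water = 1 mm).
Layer 1000–920 hPa: Δp = 80 hPa = 8000 Pa, q̄ = 0.023 kg/kg → 0.023 × 8000 / 9.8 = 18.78 mm
Layer 920–390 hPa: Δp = 530 hPa = 53000 Pa, q̄ = 0.0051 kg/kg → 0.0051 × 53000 / 9.8 = 27.58 mm
Layer 390–300 hPa: Δp = 90 hPa = 9000 Pa, q̄ = 0.0033 kg/kg → 0.0033 × 9000 / 9.8 = 3.03 mm
PW = 18.78 + 27.58 + 3.03 = 49.39 ≈ 49.4 mm.

PW ≈ 49.4 mm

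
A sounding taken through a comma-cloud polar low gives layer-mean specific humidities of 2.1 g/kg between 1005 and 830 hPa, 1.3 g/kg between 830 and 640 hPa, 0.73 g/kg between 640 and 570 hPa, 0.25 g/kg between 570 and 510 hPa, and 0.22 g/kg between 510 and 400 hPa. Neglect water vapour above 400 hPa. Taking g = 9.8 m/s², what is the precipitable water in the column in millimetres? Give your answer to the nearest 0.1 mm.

PW ≈ 7.2 mm

Precipitable water is the column-integrated vapour mass per unit area: PW = (1/g) Σ q̄ Δp, with q in kg/kg and Δp in Pa (1 kg/m² of water = 1 mm).
Layer 1005–830 hPa: Δp = 175 hPa = 17500 Pa, q̄ = 0.0021 kg/kg → 0.0021 × 17500 / 9.8 = 3.75 mm
Layer 830–640 hPa: Δp = 190 hPa = 19000 Pa, q̄ = 0.0013 kg/kg → 0.0013 × 19000 / 9.8 = 2.52 mm
Layer 640–570 hPa: Δp = 70 hPa = 7000 Pa, q̄ = 0.00073 kg/kg → 0.00073 × 7000 / 9.8 = 0.52 mm
Layer 570–510 hPa: Δp = 60 hPa = 6000 Pa, q̄ = 0.00025 kg/kg → 0.00025 × 6000 / 9.8 = 0.15 mm
Layer 510–400 hPa: Δp = 110 hPa = 11000 Pa, q̄ = 0.00022 kg/kg → 0.00022 × 11000 / 9.8 = 0.25 mm
PW = 3.75 + 2.52 + 0.52 + 0.15 + 0.25 = 7.19 ≈ 7.2 mm.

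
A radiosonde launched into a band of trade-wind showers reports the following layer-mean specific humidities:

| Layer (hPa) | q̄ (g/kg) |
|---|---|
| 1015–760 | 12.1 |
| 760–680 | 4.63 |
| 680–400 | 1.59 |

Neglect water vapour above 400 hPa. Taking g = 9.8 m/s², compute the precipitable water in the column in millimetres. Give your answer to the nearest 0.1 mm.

PW ≈ 39.8 mm

Precipitable water is the column-integrated vapour mass per unit area: PW = (1/g) Σ q̄ Δp, with q in kg/kg and Δp in Pa (1 kg/m² of water = 1 mm).
Layer 1015–760 hPa: Δp = 255 hPa = 25500 Pa, q̄ = 0.0121 kg/kg → 0.0121 × 25500 / 9.8 = 31.48 mm
Layer 760–680 hPa: Δp = 80 hPa = 8000 Pa, q̄ = 0.00463 kg/kg → 0.00463 × 8000 / 9.8 = 3.78 mm
Layer 680–400 hPa: Δp = 280 hPa = 28000 Pa, q̄ = 0.00159 kg/kg → 0.00159 × 28000 / 9.8 = 4.54 mm
PW = 31.48 + 3.78 + 4.54 = 39.80 ≈ 39.8 mm.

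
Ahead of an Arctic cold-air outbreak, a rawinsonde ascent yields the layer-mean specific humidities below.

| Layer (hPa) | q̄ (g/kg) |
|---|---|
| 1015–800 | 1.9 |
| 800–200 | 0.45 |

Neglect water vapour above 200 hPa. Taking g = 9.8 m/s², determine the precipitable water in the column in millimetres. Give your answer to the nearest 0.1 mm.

PW ≈ 6.9 mm

Precipitable water is the column-integrated vapour mass per unit area: PW = (1/g) Σ q̄ Δp, with q in kg/kg and Δp in Pa (1 kg/m² of water = 1 mm).
Layer 1015–800 hPa: Δp = 215 hPa = 21500 Pa, q̄ = 0.0019 kg/kg → 0.0019 × 21500 / 9.8 = 4.17 mm
Layer 800–200 hPa: Δp = 600 hPa = 60000 Pa, q̄ = 0.00045 kg/kg → 0.00045 × 60000 / 9.8 = 2.76 mm
PW = 4.17 + 2.76 = 6.93 ≈ 6.9 mm.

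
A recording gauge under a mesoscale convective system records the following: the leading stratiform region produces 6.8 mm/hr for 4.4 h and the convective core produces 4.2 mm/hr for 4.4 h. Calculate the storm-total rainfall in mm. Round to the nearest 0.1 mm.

total ≈ 48.4 mm

Total = Σ Rᵢ Δtᵢ = 6.8 × 4.4 + 4.2 × 4.4
      = 29.92 + 18.48 = 48.4 mm.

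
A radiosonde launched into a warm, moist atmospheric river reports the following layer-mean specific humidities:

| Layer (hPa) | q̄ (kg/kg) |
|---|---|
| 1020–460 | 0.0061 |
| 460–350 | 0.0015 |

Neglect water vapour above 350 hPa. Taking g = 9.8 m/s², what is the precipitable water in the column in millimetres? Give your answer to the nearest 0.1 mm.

Precipitable water is the column-integrated vapour mass per unit area: PW = (1/g) Σ q̄ Δp, with q in kg/kg and Δp in Pa (1 kg/m² of water = 1 mm).
Layer 1020–460 hPa: Δp = 560 hPa = 56000 Pa, q̄ = 0.0061 kg/kg → 0.0061 × 56000 / 9.8 = 34.86 mm
Layer 460–350 hPa: Δp = 110 hPa = 11000 Pa, q̄ = 0.0015 kg/kg → 0.0015 × 11000 / 9.8 = 1.68 mm
PW = 34.86 + 1.68 = 36.54 ≈ 36.5 mm.

PW ≈ 36.5 mm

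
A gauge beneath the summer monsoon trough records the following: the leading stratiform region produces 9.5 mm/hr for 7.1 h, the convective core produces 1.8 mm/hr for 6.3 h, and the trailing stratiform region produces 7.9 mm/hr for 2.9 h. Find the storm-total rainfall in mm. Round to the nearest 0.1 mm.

Total = Σ Rᵢ Δtᵢ = 9.5 × 7.1 + 1.8 × 6.3 + 7.9 × 2.9
      = 67.45 + 11.34 + 22.91 = 101.7 mm.

total ≈ 101.7 mm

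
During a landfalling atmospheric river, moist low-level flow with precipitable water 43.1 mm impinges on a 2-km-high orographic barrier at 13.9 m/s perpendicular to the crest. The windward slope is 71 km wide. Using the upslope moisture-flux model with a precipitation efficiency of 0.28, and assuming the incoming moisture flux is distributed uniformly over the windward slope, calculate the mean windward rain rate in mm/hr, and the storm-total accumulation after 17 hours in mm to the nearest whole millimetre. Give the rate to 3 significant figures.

Incoming column moisture flux per unit ridge length: F = V × PW = 13.9 × 43.1 = 599.09 mm·m/s.
Spread over the 71 km slope with efficiency ε = 0.28: R = ε·F/W = 0.28 × 599.09 / 71000 m = 2.363e-03 mm/s.
R = 2.363e-03 × 3600 = 8.51 mm/hr.
Over 17 h: total = 8.51 × 17 = 144.67 ≈ 145 mm.

R ≈ 8.51 mm/hr; total ≈ 145 mm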